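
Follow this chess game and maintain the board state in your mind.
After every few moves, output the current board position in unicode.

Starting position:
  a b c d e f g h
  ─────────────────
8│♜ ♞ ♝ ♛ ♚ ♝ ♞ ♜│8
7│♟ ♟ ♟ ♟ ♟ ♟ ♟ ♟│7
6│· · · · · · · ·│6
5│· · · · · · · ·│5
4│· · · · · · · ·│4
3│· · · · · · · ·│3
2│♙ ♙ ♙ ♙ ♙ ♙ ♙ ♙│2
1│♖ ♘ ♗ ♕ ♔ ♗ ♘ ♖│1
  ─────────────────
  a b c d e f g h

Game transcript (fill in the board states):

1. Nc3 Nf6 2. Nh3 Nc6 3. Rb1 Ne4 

  a b c d e f g h
  ─────────────────
8│♜ · ♝ ♛ ♚ ♝ · ♜│8
7│♟ ♟ ♟ ♟ ♟ ♟ ♟ ♟│7
6│· · ♞ · · · · ·│6
5│· · · · · · · ·│5
4│· · · · ♞ · · ·│4
3│· · ♘ · · · · ♘│3
2│♙ ♙ ♙ ♙ ♙ ♙ ♙ ♙│2
1│· ♖ ♗ ♕ ♔ ♗ · ♖│1
  ─────────────────
  a b c d e f g h

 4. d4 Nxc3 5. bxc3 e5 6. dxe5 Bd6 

  a b c d e f g h
  ─────────────────
8│♜ · ♝ ♛ ♚ · · ♜│8
7│♟ ♟ ♟ ♟ · ♟ ♟ ♟│7
6│· · ♞ ♝ · · · ·│6
5│· · · · ♙ · · ·│5
4│· · · · · · · ·│4
3│· · ♙ · · · · ♘│3
2│♙ · ♙ · ♙ ♙ ♙ ♙│2
1│· ♖ ♗ ♕ ♔ ♗ · ♖│1
  ─────────────────
  a b c d e f g h

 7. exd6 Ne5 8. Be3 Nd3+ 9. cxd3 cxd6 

  a b c d e f g h
  ─────────────────
8│♜ · ♝ ♛ ♚ · · ♜│8
7│♟ ♟ · ♟ · ♟ ♟ ♟│7
6│· · · ♟ · · · ·│6
5│· · · · · · · ·│5
4│· · · · · · · ·│4
3│· · ♙ ♙ ♗ · · ♘│3
2│♙ · · · ♙ ♙ ♙ ♙│2
1│· ♖ · ♕ ♔ ♗ · ♖│1
  ─────────────────
  a b c d e f g h

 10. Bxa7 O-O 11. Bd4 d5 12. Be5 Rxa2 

  a b c d e f g h
  ─────────────────
8│· · ♝ ♛ · ♜ ♚ ·│8
7│· ♟ · ♟ · ♟ ♟ ♟│7
6│· · · · · · · ·│6
5│· · · ♟ ♗ · · ·│5
4│· · · · · · · ·│4
3│· · ♙ ♙ · · · ♘│3
2│♜ · · · ♙ ♙ ♙ ♙│2
1│· ♖ · ♕ ♔ ♗ · ♖│1
  ─────────────────
  a b c d e f g h

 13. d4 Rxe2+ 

  a b c d e f g h
  ─────────────────
8│· · ♝ ♛ · ♜ ♚ ·│8
7│· ♟ · ♟ · ♟ ♟ ♟│7
6│· · · · · · · ·│6
5│· · · ♟ ♗ · · ·│5
4│· · · ♙ · · · ·│4
3│· · ♙ · · · · ♘│3
2│· · · · ♜ ♙ ♙ ♙│2
1│· ♖ · ♕ ♔ ♗ · ♖│1
  ─────────────────
  a b c d e f g h


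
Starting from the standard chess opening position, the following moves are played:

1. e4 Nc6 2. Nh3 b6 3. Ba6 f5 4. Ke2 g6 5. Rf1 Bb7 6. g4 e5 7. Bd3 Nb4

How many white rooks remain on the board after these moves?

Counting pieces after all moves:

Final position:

  a b c d e f g h
  ─────────────────
8│♜ · · ♛ ♚ ♝ ♞ ♜│8
7│♟ ♝ ♟ ♟ · · · ♟│7
6│· ♟ · · · · ♟ ·│6
5│· · · · ♟ ♟ · ·│5
4│· ♞ · · ♙ · ♙ ·│4
3│· · · ♗ · · · ♘│3
2│♙ ♙ ♙ ♙ ♔ ♙ · ♙│2
1│♖ ♘ ♗ ♕ · ♖ · ·│1
  ─────────────────
  a b c d e f g h


2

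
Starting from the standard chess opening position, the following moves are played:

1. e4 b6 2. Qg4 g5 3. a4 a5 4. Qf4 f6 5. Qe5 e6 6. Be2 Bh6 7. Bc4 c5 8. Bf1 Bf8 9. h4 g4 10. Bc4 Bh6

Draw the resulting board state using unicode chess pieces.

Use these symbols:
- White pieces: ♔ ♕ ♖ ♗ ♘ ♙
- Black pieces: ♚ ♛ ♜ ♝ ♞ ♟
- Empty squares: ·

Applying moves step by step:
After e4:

♜ ♞ ♝ ♛ ♚ ♝ ♞ ♜
♟ ♟ ♟ ♟ ♟ ♟ ♟ ♟
· · · · · · · ·
· · · · · · · ·
· · · · ♙ · · ·
· · · · · · · ·
♙ ♙ ♙ ♙ · ♙ ♙ ♙
♖ ♘ ♗ ♕ ♔ ♗ ♘ ♖


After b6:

♜ ♞ ♝ ♛ ♚ ♝ ♞ ♜
♟ · ♟ ♟ ♟ ♟ ♟ ♟
· ♟ · · · · · ·
· · · · · · · ·
· · · · ♙ · · ·
· · · · · · · ·
♙ ♙ ♙ ♙ · ♙ ♙ ♙
♖ ♘ ♗ ♕ ♔ ♗ ♘ ♖


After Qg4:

♜ ♞ ♝ ♛ ♚ ♝ ♞ ♜
♟ · ♟ ♟ ♟ ♟ ♟ ♟
· ♟ · · · · · ·
· · · · · · · ·
· · · · ♙ · ♕ ·
· · · · · · · ·
♙ ♙ ♙ ♙ · ♙ ♙ ♙
♖ ♘ ♗ · ♔ ♗ ♘ ♖


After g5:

♜ ♞ ♝ ♛ ♚ ♝ ♞ ♜
♟ · ♟ ♟ ♟ ♟ · ♟
· ♟ · · · · · ·
· · · · · · ♟ ·
· · · · ♙ · ♕ ·
· · · · · · · ·
♙ ♙ ♙ ♙ · ♙ ♙ ♙
♖ ♘ ♗ · ♔ ♗ ♘ ♖


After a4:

♜ ♞ ♝ ♛ ♚ ♝ ♞ ♜
♟ · ♟ ♟ ♟ ♟ · ♟
· ♟ · · · · · ·
· · · · · · ♟ ·
♙ · · · ♙ · ♕ ·
· · · · · · · ·
· ♙ ♙ ♙ · ♙ ♙ ♙
♖ ♘ ♗ · ♔ ♗ ♘ ♖


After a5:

♜ ♞ ♝ ♛ ♚ ♝ ♞ ♜
· · ♟ ♟ ♟ ♟ · ♟
· ♟ · · · · · ·
♟ · · · · · ♟ ·
♙ · · · ♙ · ♕ ·
· · · · · · · ·
· ♙ ♙ ♙ · ♙ ♙ ♙
♖ ♘ ♗ · ♔ ♗ ♘ ♖


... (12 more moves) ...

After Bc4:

♜ ♞ ♝ ♛ ♚ ♝ ♞ ♜
· · · ♟ · · · ♟
· ♟ · · ♟ ♟ · ·
♟ · ♟ · ♕ · · ·
♙ · ♗ · ♙ · ♟ ♙
· · · · · · · ·
· ♙ ♙ ♙ · ♙ ♙ ·
♖ ♘ ♗ · ♔ · ♘ ♖


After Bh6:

♜ ♞ ♝ ♛ ♚ · ♞ ♜
· · · ♟ · · · ♟
· ♟ · · ♟ ♟ · ♝
♟ · ♟ · ♕ · · ·
♙ · ♗ · ♙ · ♟ ♙
· · · · · · · ·
· ♙ ♙ ♙ · ♙ ♙ ·
♖ ♘ ♗ · ♔ · ♘ ♖



  a b c d e f g h
  ─────────────────
8│♜ ♞ ♝ ♛ ♚ · ♞ ♜│8
7│· · · ♟ · · · ♟│7
6│· ♟ · · ♟ ♟ · ♝│6
5│♟ · ♟ · ♕ · · ·│5
4│♙ · ♗ · ♙ · ♟ ♙│4
3│· · · · · · · ·│3
2│· ♙ ♙ ♙ · ♙ ♙ ·│2
1│♖ ♘ ♗ · ♔ · ♘ ♖│1
  ─────────────────
  a b c d e f g h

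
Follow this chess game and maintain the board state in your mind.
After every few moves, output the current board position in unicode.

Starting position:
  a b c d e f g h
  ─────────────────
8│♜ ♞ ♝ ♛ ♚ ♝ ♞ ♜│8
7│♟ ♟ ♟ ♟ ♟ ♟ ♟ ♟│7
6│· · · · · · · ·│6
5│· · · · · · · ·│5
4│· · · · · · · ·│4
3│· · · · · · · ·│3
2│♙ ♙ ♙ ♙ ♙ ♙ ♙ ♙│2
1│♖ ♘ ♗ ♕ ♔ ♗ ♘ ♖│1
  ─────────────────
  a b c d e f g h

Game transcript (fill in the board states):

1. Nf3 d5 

  a b c d e f g h
  ─────────────────
8│♜ ♞ ♝ ♛ ♚ ♝ ♞ ♜│8
7│♟ ♟ ♟ · ♟ ♟ ♟ ♟│7
6│· · · · · · · ·│6
5│· · · ♟ · · · ·│5
4│· · · · · · · ·│4
3│· · · · · ♘ · ·│3
2│♙ ♙ ♙ ♙ ♙ ♙ ♙ ♙│2
1│♖ ♘ ♗ ♕ ♔ ♗ · ♖│1
  ─────────────────
  a b c d e f g h

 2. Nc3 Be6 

  a b c d e f g h
  ─────────────────
8│♜ ♞ · ♛ ♚ ♝ ♞ ♜│8
7│♟ ♟ ♟ · ♟ ♟ ♟ ♟│7
6│· · · · ♝ · · ·│6
5│· · · ♟ · · · ·│5
4│· · · · · · · ·│4
3│· · ♘ · · ♘ · ·│3
2│♙ ♙ ♙ ♙ ♙ ♙ ♙ ♙│2
1│♖ · ♗ ♕ ♔ ♗ · ♖│1
  ─────────────────
  a b c d e f g h

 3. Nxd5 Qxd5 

  a b c d e f g h
  ─────────────────
8│♜ ♞ · · ♚ ♝ ♞ ♜│8
7│♟ ♟ ♟ · ♟ ♟ ♟ ♟│7
6│· · · · ♝ · · ·│6
5│· · · ♛ · · · ·│5
4│· · · · · · · ·│4
3│· · · · · ♘ · ·│3
2│♙ ♙ ♙ ♙ ♙ ♙ ♙ ♙│2
1│♖ · ♗ ♕ ♔ ♗ · ♖│1
  ─────────────────
  a b c d e f g h

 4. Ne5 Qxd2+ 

  a b c d e f g h
  ─────────────────
8│♜ ♞ · · ♚ ♝ ♞ ♜│8
7│♟ ♟ ♟ · ♟ ♟ ♟ ♟│7
6│· · · · ♝ · · ·│6
5│· · · · ♘ · · ·│5
4│· · · · · · · ·│4
3│· · · · · · · ·│3
2│♙ ♙ ♙ ♛ ♙ ♙ ♙ ♙│2
1│♖ · ♗ ♕ ♔ ♗ · ♖│1
  ─────────────────
  a b c d e f g h



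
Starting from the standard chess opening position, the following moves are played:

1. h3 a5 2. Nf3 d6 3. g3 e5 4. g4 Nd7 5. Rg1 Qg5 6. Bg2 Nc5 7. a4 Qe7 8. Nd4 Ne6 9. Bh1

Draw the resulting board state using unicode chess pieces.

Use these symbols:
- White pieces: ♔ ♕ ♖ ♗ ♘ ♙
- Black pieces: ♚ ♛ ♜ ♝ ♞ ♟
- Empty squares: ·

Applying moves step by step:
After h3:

♜ ♞ ♝ ♛ ♚ ♝ ♞ ♜
♟ ♟ ♟ ♟ ♟ ♟ ♟ ♟
· · · · · · · ·
· · · · · · · ·
· · · · · · · ·
· · · · · · · ♙
♙ ♙ ♙ ♙ ♙ ♙ ♙ ·
♖ ♘ ♗ ♕ ♔ ♗ ♘ ♖


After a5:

♜ ♞ ♝ ♛ ♚ ♝ ♞ ♜
· ♟ ♟ ♟ ♟ ♟ ♟ ♟
· · · · · · · ·
♟ · · · · · · ·
· · · · · · · ·
· · · · · · · ♙
♙ ♙ ♙ ♙ ♙ ♙ ♙ ·
♖ ♘ ♗ ♕ ♔ ♗ ♘ ♖


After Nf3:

♜ ♞ ♝ ♛ ♚ ♝ ♞ ♜
· ♟ ♟ ♟ ♟ ♟ ♟ ♟
· · · · · · · ·
♟ · · · · · · ·
· · · · · · · ·
· · · · · ♘ · ♙
♙ ♙ ♙ ♙ ♙ ♙ ♙ ·
♖ ♘ ♗ ♕ ♔ ♗ · ♖


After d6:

♜ ♞ ♝ ♛ ♚ ♝ ♞ ♜
· ♟ ♟ · ♟ ♟ ♟ ♟
· · · ♟ · · · ·
♟ · · · · · · ·
· · · · · · · ·
· · · · · ♘ · ♙
♙ ♙ ♙ ♙ ♙ ♙ ♙ ·
♖ ♘ ♗ ♕ ♔ ♗ · ♖


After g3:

♜ ♞ ♝ ♛ ♚ ♝ ♞ ♜
· ♟ ♟ · ♟ ♟ ♟ ♟
· · · ♟ · · · ·
♟ · · · · · · ·
· · · · · · · ·
· · · · · ♘ ♙ ♙
♙ ♙ ♙ ♙ ♙ ♙ · ·
♖ ♘ ♗ ♕ ♔ ♗ · ♖


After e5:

♜ ♞ ♝ ♛ ♚ ♝ ♞ ♜
· ♟ ♟ · · ♟ ♟ ♟
· · · ♟ · · · ·
♟ · · · ♟ · · ·
· · · · · · · ·
· · · · · ♘ ♙ ♙
♙ ♙ ♙ ♙ ♙ ♙ · ·
♖ ♘ ♗ ♕ ♔ ♗ · ♖


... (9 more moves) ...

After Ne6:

♜ · ♝ · ♚ ♝ ♞ ♜
· ♟ ♟ · ♛ ♟ ♟ ♟
· · · ♟ ♞ · · ·
♟ · · · ♟ · · ·
♙ · · ♘ · · ♙ ·
· · · · · · · ♙
· ♙ ♙ ♙ ♙ ♙ ♗ ·
♖ ♘ ♗ ♕ ♔ · ♖ ·


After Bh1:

♜ · ♝ · ♚ ♝ ♞ ♜
· ♟ ♟ · ♛ ♟ ♟ ♟
· · · ♟ ♞ · · ·
♟ · · · ♟ · · ·
♙ · · ♘ · · ♙ ·
· · · · · · · ♙
· ♙ ♙ ♙ ♙ ♙ · ·
♖ ♘ ♗ ♕ ♔ · ♖ ♗



  a b c d e f g h
  ─────────────────
8│♜ · ♝ · ♚ ♝ ♞ ♜│8
7│· ♟ ♟ · ♛ ♟ ♟ ♟│7
6│· · · ♟ ♞ · · ·│6
5│♟ · · · ♟ · · ·│5
4│♙ · · ♘ · · ♙ ·│4
3│· · · · · · · ♙│3
2│· ♙ ♙ ♙ ♙ ♙ · ·│2
1│♖ ♘ ♗ ♕ ♔ · ♖ ♗│1
  ─────────────────
  a b c d e f g h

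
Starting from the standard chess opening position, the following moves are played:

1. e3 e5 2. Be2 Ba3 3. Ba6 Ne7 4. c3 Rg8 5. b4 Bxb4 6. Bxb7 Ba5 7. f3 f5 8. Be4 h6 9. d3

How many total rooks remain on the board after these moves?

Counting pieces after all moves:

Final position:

  a b c d e f g h
  ─────────────────
8│♜ ♞ ♝ ♛ ♚ · ♜ ·│8
7│♟ · ♟ ♟ ♞ · ♟ ·│7
6│· · · · · · · ♟│6
5│♝ · · · ♟ ♟ · ·│5
4│· · · · ♗ · · ·│4
3│· · ♙ ♙ ♙ ♙ · ·│3
2│♙ · · · · · ♙ ♙│2
1│♖ ♘ ♗ ♕ ♔ · ♘ ♖│1
  ─────────────────
  a b c d e f g h


4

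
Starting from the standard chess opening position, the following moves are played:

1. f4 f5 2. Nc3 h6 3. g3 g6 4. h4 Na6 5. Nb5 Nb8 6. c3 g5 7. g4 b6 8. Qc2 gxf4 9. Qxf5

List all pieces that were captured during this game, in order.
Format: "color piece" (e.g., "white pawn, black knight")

Tracking captures:
  gxf4: captured white pawn
  Qxf5: captured black pawn

white pawn, black pawn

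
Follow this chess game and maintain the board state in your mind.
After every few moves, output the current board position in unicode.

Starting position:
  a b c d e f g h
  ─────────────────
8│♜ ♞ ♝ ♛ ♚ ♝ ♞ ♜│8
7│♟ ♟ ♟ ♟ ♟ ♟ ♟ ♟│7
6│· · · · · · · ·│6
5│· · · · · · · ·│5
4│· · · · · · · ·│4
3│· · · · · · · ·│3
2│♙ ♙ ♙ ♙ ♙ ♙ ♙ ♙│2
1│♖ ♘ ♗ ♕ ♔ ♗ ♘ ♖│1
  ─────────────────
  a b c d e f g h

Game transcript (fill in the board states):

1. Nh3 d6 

  a b c d e f g h
  ─────────────────
8│♜ ♞ ♝ ♛ ♚ ♝ ♞ ♜│8
7│♟ ♟ ♟ · ♟ ♟ ♟ ♟│7
6│· · · ♟ · · · ·│6
5│· · · · · · · ·│5
4│· · · · · · · ·│4
3│· · · · · · · ♘│3
2│♙ ♙ ♙ ♙ ♙ ♙ ♙ ♙│2
1│♖ ♘ ♗ ♕ ♔ ♗ · ♖│1
  ─────────────────
  a b c d e f g h

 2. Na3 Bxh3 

  a b c d e f g h
  ─────────────────
8│♜ ♞ · ♛ ♚ ♝ ♞ ♜│8
7│♟ ♟ ♟ · ♟ ♟ ♟ ♟│7
6│· · · ♟ · · · ·│6
5│· · · · · · · ·│5
4│· · · · · · · ·│4
3│♘ · · · · · · ♝│3
2│♙ ♙ ♙ ♙ ♙ ♙ ♙ ♙│2
1│♖ · ♗ ♕ ♔ ♗ · ♖│1
  ─────────────────
  a b c d e f g h

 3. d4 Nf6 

  a b c d e f g h
  ─────────────────
8│♜ ♞ · ♛ ♚ ♝ · ♜│8
7│♟ ♟ ♟ · ♟ ♟ ♟ ♟│7
6│· · · ♟ · ♞ · ·│6
5│· · · · · · · ·│5
4│· · · ♙ · · · ·│4
3│♘ · · · · · · ♝│3
2│♙ ♙ ♙ · ♙ ♙ ♙ ♙│2
1│♖ · ♗ ♕ ♔ ♗ · ♖│1
  ─────────────────
  a b c d e f g h

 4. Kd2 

  a b c d e f g h
  ─────────────────
8│♜ ♞ · ♛ ♚ ♝ · ♜│8
7│♟ ♟ ♟ · ♟ ♟ ♟ ♟│7
6│· · · ♟ · ♞ · ·│6
5│· · · · · · · ·│5
4│· · · ♙ · · · ·│4
3│♘ · · · · · · ♝│3
2│♙ ♙ ♙ ♔ ♙ ♙ ♙ ♙│2
1│♖ · ♗ ♕ · ♗ · ♖│1
  ─────────────────
  a b c d e f g h


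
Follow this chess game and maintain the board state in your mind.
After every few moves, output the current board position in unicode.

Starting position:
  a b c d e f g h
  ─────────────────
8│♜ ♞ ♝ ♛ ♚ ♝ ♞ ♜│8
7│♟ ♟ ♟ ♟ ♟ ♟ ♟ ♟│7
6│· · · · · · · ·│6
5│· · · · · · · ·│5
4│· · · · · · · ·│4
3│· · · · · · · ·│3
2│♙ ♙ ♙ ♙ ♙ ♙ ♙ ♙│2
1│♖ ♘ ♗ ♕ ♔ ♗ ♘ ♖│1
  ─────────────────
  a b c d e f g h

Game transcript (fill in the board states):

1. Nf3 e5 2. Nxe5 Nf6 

  a b c d e f g h
  ─────────────────
8│♜ ♞ ♝ ♛ ♚ ♝ · ♜│8
7│♟ ♟ ♟ ♟ · ♟ ♟ ♟│7
6│· · · · · ♞ · ·│6
5│· · · · ♘ · · ·│5
4│· · · · · · · ·│4
3│· · · · · · · ·│3
2│♙ ♙ ♙ ♙ ♙ ♙ ♙ ♙│2
1│♖ ♘ ♗ ♕ ♔ ♗ · ♖│1
  ─────────────────
  a b c d e f g h

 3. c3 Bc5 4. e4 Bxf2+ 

  a b c d e f g h
  ─────────────────
8│♜ ♞ ♝ ♛ ♚ · · ♜│8
7│♟ ♟ ♟ ♟ · ♟ ♟ ♟│7
6│· · · · · ♞ · ·│6
5│· · · · ♘ · · ·│5
4│· · · · ♙ · · ·│4
3│· · ♙ · · · · ·│3
2│♙ ♙ · ♙ · ♝ ♙ ♙│2
1│♖ ♘ ♗ ♕ ♔ ♗ · ♖│1
  ─────────────────
  a b c d e f g h

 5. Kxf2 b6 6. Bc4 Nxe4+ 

  a b c d e f g h
  ─────────────────
8│♜ ♞ ♝ ♛ ♚ · · ♜│8
7│♟ · ♟ ♟ · ♟ ♟ ♟│7
6│· ♟ · · · · · ·│6
5│· · · · ♘ · · ·│5
4│· · ♗ · ♞ · · ·│4
3│· · ♙ · · · · ·│3
2│♙ ♙ · ♙ · ♔ ♙ ♙│2
1│♖ ♘ ♗ ♕ · · · ♖│1
  ─────────────────
  a b c d e f g h

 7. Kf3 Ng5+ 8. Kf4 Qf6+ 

  a b c d e f g h
  ─────────────────
8│♜ ♞ ♝ · ♚ · · ♜│8
7│♟ · ♟ ♟ · ♟ ♟ ♟│7
6│· ♟ · · · ♛ · ·│6
5│· · · · ♘ · ♞ ·│5
4│· · ♗ · · ♔ · ·│4
3│· · ♙ · · · · ·│3
2│♙ ♙ · ♙ · · ♙ ♙│2
1│♖ ♘ ♗ ♕ · · · ♖│1
  ─────────────────
  a b c d e f g h



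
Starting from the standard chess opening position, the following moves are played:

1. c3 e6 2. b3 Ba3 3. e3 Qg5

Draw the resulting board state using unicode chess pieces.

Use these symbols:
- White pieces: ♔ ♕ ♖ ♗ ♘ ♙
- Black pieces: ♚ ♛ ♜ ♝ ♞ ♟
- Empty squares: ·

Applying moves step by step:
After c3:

♜ ♞ ♝ ♛ ♚ ♝ ♞ ♜
♟ ♟ ♟ ♟ ♟ ♟ ♟ ♟
· · · · · · · ·
· · · · · · · ·
· · · · · · · ·
· · ♙ · · · · ·
♙ ♙ · ♙ ♙ ♙ ♙ ♙
♖ ♘ ♗ ♕ ♔ ♗ ♘ ♖


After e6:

♜ ♞ ♝ ♛ ♚ ♝ ♞ ♜
♟ ♟ ♟ ♟ · ♟ ♟ ♟
· · · · ♟ · · ·
· · · · · · · ·
· · · · · · · ·
· · ♙ · · · · ·
♙ ♙ · ♙ ♙ ♙ ♙ ♙
♖ ♘ ♗ ♕ ♔ ♗ ♘ ♖


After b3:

♜ ♞ ♝ ♛ ♚ ♝ ♞ ♜
♟ ♟ ♟ ♟ · ♟ ♟ ♟
· · · · ♟ · · ·
· · · · · · · ·
· · · · · · · ·
· ♙ ♙ · · · · ·
♙ · · ♙ ♙ ♙ ♙ ♙
♖ ♘ ♗ ♕ ♔ ♗ ♘ ♖


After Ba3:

♜ ♞ ♝ ♛ ♚ · ♞ ♜
♟ ♟ ♟ ♟ · ♟ ♟ ♟
· · · · ♟ · · ·
· · · · · · · ·
· · · · · · · ·
♝ ♙ ♙ · · · · ·
♙ · · ♙ ♙ ♙ ♙ ♙
♖ ♘ ♗ ♕ ♔ ♗ ♘ ♖


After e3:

♜ ♞ ♝ ♛ ♚ · ♞ ♜
♟ ♟ ♟ ♟ · ♟ ♟ ♟
· · · · ♟ · · ·
· · · · · · · ·
· · · · · · · ·
♝ ♙ ♙ · ♙ · · ·
♙ · · ♙ · ♙ ♙ ♙
♖ ♘ ♗ ♕ ♔ ♗ ♘ ♖


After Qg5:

♜ ♞ ♝ · ♚ · ♞ ♜
♟ ♟ ♟ ♟ · ♟ ♟ ♟
· · · · ♟ · · ·
· · · · · · ♛ ·
· · · · · · · ·
♝ ♙ ♙ · ♙ · · ·
♙ · · ♙ · ♙ ♙ ♙
♖ ♘ ♗ ♕ ♔ ♗ ♘ ♖



  a b c d e f g h
  ─────────────────
8│♜ ♞ ♝ · ♚ · ♞ ♜│8
7│♟ ♟ ♟ ♟ · ♟ ♟ ♟│7
6│· · · · ♟ · · ·│6
5│· · · · · · ♛ ·│5
4│· · · · · · · ·│4
3│♝ ♙ ♙ · ♙ · · ·│3
2│♙ · · ♙ · ♙ ♙ ♙│2
1│♖ ♘ ♗ ♕ ♔ ♗ ♘ ♖│1
  ─────────────────
  a b c d e f g h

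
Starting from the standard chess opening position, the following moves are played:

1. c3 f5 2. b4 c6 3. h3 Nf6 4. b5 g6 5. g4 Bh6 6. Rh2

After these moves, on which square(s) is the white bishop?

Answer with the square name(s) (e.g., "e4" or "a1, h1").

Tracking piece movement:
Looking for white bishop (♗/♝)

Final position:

  a b c d e f g h
  ─────────────────
8│♜ ♞ ♝ ♛ ♚ · · ♜│8
7│♟ ♟ · ♟ ♟ · · ♟│7
6│· · ♟ · · ♞ ♟ ♝│6
5│· ♙ · · · ♟ · ·│5
4│· · · · · · ♙ ·│4
3│· · ♙ · · · · ♙│3
2│♙ · · ♙ ♙ ♙ · ♖│2
1│♖ ♘ ♗ ♕ ♔ ♗ ♘ ·│1
  ─────────────────
  a b c d e f g h


c1, f1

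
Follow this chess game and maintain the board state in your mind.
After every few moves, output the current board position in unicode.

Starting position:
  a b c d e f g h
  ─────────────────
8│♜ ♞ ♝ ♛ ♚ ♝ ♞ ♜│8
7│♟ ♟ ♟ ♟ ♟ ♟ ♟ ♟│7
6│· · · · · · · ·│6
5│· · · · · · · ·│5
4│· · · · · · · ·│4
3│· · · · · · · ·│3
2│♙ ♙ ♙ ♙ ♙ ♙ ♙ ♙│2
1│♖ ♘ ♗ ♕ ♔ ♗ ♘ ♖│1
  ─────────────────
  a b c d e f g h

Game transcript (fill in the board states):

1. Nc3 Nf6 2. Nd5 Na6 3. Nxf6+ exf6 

  a b c d e f g h
  ─────────────────
8│♜ · ♝ ♛ ♚ ♝ · ♜│8
7│♟ ♟ ♟ ♟ · ♟ ♟ ♟│7
6│♞ · · · · ♟ · ·│6
5│· · · · · · · ·│5
4│· · · · · · · ·│4
3│· · · · · · · ·│3
2│♙ ♙ ♙ ♙ ♙ ♙ ♙ ♙│2
1│♖ · ♗ ♕ ♔ ♗ ♘ ♖│1
  ─────────────────
  a b c d e f g h

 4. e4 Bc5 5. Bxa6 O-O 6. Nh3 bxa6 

  a b c d e f g h
  ─────────────────
8│♜ · ♝ ♛ · ♜ ♚ ·│8
7│♟ · ♟ ♟ · ♟ ♟ ♟│7
6│♟ · · · · ♟ · ·│6
5│· · ♝ · · · · ·│5
4│· · · · ♙ · · ·│4
3│· · · · · · · ♘│3
2│♙ ♙ ♙ ♙ · ♙ ♙ ♙│2
1│♖ · ♗ ♕ ♔ · · ♖│1
  ─────────────────
  a b c d e f g h

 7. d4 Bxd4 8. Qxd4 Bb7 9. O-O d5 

  a b c d e f g h
  ─────────────────
8│♜ · · ♛ · ♜ ♚ ·│8
7│♟ ♝ ♟ · · ♟ ♟ ♟│7
6│♟ · · · · ♟ · ·│6
5│· · · ♟ · · · ·│5
4│· · · ♕ ♙ · · ·│4
3│· · · · · · · ♘│3
2│♙ ♙ ♙ · · ♙ ♙ ♙│2
1│♖ · ♗ · · ♖ ♔ ·│1
  ─────────────────
  a b c d e f g h

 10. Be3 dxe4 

  a b c d e f g h
  ─────────────────
8│♜ · · ♛ · ♜ ♚ ·│8
7│♟ ♝ ♟ · · ♟ ♟ ♟│7
6│♟ · · · · ♟ · ·│6
5│· · · · · · · ·│5
4│· · · ♕ ♟ · · ·│4
3│· · · · ♗ · · ♘│3
2│♙ ♙ ♙ · · ♙ ♙ ♙│2
1│♖ · · · · ♖ ♔ ·│1
  ─────────────────
  a b c d e f g h


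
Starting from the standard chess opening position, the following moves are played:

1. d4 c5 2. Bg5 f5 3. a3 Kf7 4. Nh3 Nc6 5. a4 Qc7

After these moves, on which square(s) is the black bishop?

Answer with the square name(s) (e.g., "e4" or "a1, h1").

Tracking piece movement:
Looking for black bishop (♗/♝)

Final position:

  a b c d e f g h
  ─────────────────
8│♜ · ♝ · · ♝ ♞ ♜│8
7│♟ ♟ ♛ ♟ ♟ ♚ ♟ ♟│7
6│· · ♞ · · · · ·│6
5│· · ♟ · · ♟ ♗ ·│5
4│♙ · · ♙ · · · ·│4
3│· · · · · · · ♘│3
2│· ♙ ♙ · ♙ ♙ ♙ ♙│2
1│♖ ♘ · ♕ ♔ ♗ · ♖│1
  ─────────────────
  a b c d e f g h


c8, f8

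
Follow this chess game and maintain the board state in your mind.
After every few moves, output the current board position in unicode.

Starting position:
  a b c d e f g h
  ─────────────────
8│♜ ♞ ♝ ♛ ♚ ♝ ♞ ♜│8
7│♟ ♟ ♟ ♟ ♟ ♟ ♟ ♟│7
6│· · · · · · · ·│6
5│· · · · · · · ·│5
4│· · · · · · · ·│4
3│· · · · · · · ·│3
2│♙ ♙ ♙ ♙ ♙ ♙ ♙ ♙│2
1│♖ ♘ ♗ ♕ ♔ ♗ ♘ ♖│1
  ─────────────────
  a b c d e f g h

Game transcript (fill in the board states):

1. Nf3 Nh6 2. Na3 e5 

  a b c d e f g h
  ─────────────────
8│♜ ♞ ♝ ♛ ♚ ♝ · ♜│8
7│♟ ♟ ♟ ♟ · ♟ ♟ ♟│7
6│· · · · · · · ♞│6
5│· · · · ♟ · · ·│5
4│· · · · · · · ·│4
3│♘ · · · · ♘ · ·│3
2│♙ ♙ ♙ ♙ ♙ ♙ ♙ ♙│2
1│♖ · ♗ ♕ ♔ ♗ · ♖│1
  ─────────────────
  a b c d e f g h

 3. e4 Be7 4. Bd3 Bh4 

  a b c d e f g h
  ─────────────────
8│♜ ♞ ♝ ♛ ♚ · · ♜│8
7│♟ ♟ ♟ ♟ · ♟ ♟ ♟│7
6│· · · · · · · ♞│6
5│· · · · ♟ · · ·│5
4│· · · · ♙ · · ♝│4
3│♘ · · ♗ · ♘ · ·│3
2│♙ ♙ ♙ ♙ · ♙ ♙ ♙│2
1│♖ · ♗ ♕ ♔ · · ♖│1
  ─────────────────
  a b c d e f g h

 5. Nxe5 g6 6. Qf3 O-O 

  a b c d e f g h
  ─────────────────
8│♜ ♞ ♝ ♛ · ♜ ♚ ·│8
7│♟ ♟ ♟ ♟ · ♟ · ♟│7
6│· · · · · · ♟ ♞│6
5│· · · · ♘ · · ·│5
4│· · · · ♙ · · ♝│4
3│♘ · · ♗ · ♕ · ·│3
2│♙ ♙ ♙ ♙ · ♙ ♙ ♙│2
1│♖ · ♗ · ♔ · · ♖│1
  ─────────────────
  a b c d e f g h

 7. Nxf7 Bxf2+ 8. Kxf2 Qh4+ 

  a b c d e f g h
  ─────────────────
8│♜ ♞ ♝ · · ♜ ♚ ·│8
7│♟ ♟ ♟ ♟ · ♘ · ♟│7
6│· · · · · · ♟ ♞│6
5│· · · · · · · ·│5
4│· · · · ♙ · · ♛│4
3│♘ · · ♗ · ♕ · ·│3
2│♙ ♙ ♙ ♙ · ♔ ♙ ♙│2
1│♖ · ♗ · · · · ♖│1
  ─────────────────
  a b c d e f g h

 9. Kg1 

  a b c d e f g h
  ─────────────────
8│♜ ♞ ♝ · · ♜ ♚ ·│8
7│♟ ♟ ♟ ♟ · ♘ · ♟│7
6│· · · · · · ♟ ♞│6
5│· · · · · · · ·│5
4│· · · · ♙ · · ♛│4
3│♘ · · ♗ · ♕ · ·│3
2│♙ ♙ ♙ ♙ · · ♙ ♙│2
1│♖ · ♗ · · · ♔ ♖│1
  ─────────────────
  a b c d e f g h


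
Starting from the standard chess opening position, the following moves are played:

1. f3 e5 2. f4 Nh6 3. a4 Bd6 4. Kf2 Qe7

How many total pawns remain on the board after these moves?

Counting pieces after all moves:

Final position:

  a b c d e f g h
  ─────────────────
8│♜ ♞ ♝ · ♚ · · ♜│8
7│♟ ♟ ♟ ♟ ♛ ♟ ♟ ♟│7
6│· · · ♝ · · · ♞│6
5│· · · · ♟ · · ·│5
4│♙ · · · · ♙ · ·│4
3│· · · · · · · ·│3
2│· ♙ ♙ ♙ ♙ ♔ ♙ ♙│2
1│♖ ♘ ♗ ♕ · ♗ ♘ ♖│1
  ─────────────────
  a b c d e f g h


16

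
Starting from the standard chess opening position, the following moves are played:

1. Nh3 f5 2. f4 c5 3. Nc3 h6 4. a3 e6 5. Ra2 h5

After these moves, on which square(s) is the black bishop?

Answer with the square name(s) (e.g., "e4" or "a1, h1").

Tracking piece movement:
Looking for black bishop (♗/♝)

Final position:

  a b c d e f g h
  ─────────────────
8│♜ ♞ ♝ ♛ ♚ ♝ ♞ ♜│8
7│♟ ♟ · ♟ · · ♟ ·│7
6│· · · · ♟ · · ·│6
5│· · ♟ · · ♟ · ♟│5
4│· · · · · ♙ · ·│4
3│♙ · ♘ · · · · ♘│3
2│♖ ♙ ♙ ♙ ♙ · ♙ ♙│2
1│· · ♗ ♕ ♔ ♗ · ♖│1
  ─────────────────
  a b c d e f g h


c8, f8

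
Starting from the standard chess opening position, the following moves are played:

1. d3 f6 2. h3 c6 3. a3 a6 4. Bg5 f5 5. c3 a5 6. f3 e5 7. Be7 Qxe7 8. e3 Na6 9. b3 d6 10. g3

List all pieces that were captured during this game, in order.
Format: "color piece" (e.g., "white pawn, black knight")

Tracking captures:
  Qxe7: captured white bishop

white bishop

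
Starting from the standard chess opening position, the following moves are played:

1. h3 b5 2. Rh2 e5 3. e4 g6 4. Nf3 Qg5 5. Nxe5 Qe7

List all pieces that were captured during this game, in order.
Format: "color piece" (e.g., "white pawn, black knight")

Tracking captures:
  Nxe5: captured black pawn

black pawn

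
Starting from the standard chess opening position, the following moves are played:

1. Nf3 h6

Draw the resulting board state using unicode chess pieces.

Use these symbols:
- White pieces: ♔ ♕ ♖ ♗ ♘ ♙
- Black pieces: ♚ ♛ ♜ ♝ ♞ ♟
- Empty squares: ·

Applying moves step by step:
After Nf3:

♜ ♞ ♝ ♛ ♚ ♝ ♞ ♜
♟ ♟ ♟ ♟ ♟ ♟ ♟ ♟
· · · · · · · ·
· · · · · · · ·
· · · · · · · ·
· · · · · ♘ · ·
♙ ♙ ♙ ♙ ♙ ♙ ♙ ♙
♖ ♘ ♗ ♕ ♔ ♗ · ♖


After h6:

♜ ♞ ♝ ♛ ♚ ♝ ♞ ♜
♟ ♟ ♟ ♟ ♟ ♟ ♟ ·
· · · · · · · ♟
· · · · · · · ·
· · · · · · · ·
· · · · · ♘ · ·
♙ ♙ ♙ ♙ ♙ ♙ ♙ ♙
♖ ♘ ♗ ♕ ♔ ♗ · ♖



  a b c d e f g h
  ─────────────────
8│♜ ♞ ♝ ♛ ♚ ♝ ♞ ♜│8
7│♟ ♟ ♟ ♟ ♟ ♟ ♟ ·│7
6│· · · · · · · ♟│6
5│· · · · · · · ·│5
4│· · · · · · · ·│4
3│· · · · · ♘ · ·│3
2│♙ ♙ ♙ ♙ ♙ ♙ ♙ ♙│2
1│♖ ♘ ♗ ♕ ♔ ♗ · ♖│1
  ─────────────────
  a b c d e f g h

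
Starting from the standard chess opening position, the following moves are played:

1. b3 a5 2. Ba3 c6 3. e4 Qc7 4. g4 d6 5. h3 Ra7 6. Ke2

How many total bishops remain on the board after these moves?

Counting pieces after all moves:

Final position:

  a b c d e f g h
  ─────────────────
8│· ♞ ♝ · ♚ ♝ ♞ ♜│8
7│♜ ♟ ♛ · ♟ ♟ ♟ ♟│7
6│· · ♟ ♟ · · · ·│6
5│♟ · · · · · · ·│5
4│· · · · ♙ · ♙ ·│4
3│♗ ♙ · · · · · ♙│3
2│♙ · ♙ ♙ ♔ ♙ · ·│2
1│♖ ♘ · ♕ · ♗ ♘ ♖│1
  ─────────────────
  a b c d e f g h


4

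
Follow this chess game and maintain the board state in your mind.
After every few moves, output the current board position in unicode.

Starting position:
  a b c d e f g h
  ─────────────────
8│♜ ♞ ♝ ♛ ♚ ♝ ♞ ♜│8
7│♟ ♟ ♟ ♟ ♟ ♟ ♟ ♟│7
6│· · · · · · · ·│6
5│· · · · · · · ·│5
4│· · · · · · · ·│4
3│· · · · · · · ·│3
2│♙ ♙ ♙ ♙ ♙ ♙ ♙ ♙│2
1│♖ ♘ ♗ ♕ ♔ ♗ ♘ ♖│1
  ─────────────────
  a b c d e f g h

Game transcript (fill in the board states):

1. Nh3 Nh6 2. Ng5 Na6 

  a b c d e f g h
  ─────────────────
8│♜ · ♝ ♛ ♚ ♝ · ♜│8
7│♟ ♟ ♟ ♟ ♟ ♟ ♟ ♟│7
6│♞ · · · · · · ♞│6
5│· · · · · · ♘ ·│5
4│· · · · · · · ·│4
3│· · · · · · · ·│3
2│♙ ♙ ♙ ♙ ♙ ♙ ♙ ♙│2
1│♖ ♘ ♗ ♕ ♔ ♗ · ♖│1
  ─────────────────
  a b c d e f g h

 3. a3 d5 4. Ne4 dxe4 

  a b c d e f g h
  ─────────────────
8│♜ · ♝ ♛ ♚ ♝ · ♜│8
7│♟ ♟ ♟ · ♟ ♟ ♟ ♟│7
6│♞ · · · · · · ♞│6
5│· · · · · · · ·│5
4│· · · · ♟ · · ·│4
3│♙ · · · · · · ·│3
2│· ♙ ♙ ♙ ♙ ♙ ♙ ♙│2
1│♖ ♘ ♗ ♕ ♔ ♗ · ♖│1
  ─────────────────
  a b c d e f g h

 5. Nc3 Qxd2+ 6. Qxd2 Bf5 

  a b c d e f g h
  ─────────────────
8│♜ · · · ♚ ♝ · ♜│8
7│♟ ♟ ♟ · ♟ ♟ ♟ ♟│7
6│♞ · · · · · · ♞│6
5│· · · · · ♝ · ·│5
4│· · · · ♟ · · ·│4
3│♙ · ♘ · · · · ·│3
2│· ♙ ♙ ♕ ♙ ♙ ♙ ♙│2
1│♖ · ♗ · ♔ ♗ · ♖│1
  ─────────────────
  a b c d e f g h



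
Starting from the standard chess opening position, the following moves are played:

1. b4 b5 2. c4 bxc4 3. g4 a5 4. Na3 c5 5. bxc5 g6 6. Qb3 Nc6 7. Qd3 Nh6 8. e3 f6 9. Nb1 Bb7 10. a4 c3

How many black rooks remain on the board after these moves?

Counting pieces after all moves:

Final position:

  a b c d e f g h
  ─────────────────
8│♜ · · ♛ ♚ ♝ · ♜│8
7│· ♝ · ♟ ♟ · · ♟│7
6│· · ♞ · · ♟ ♟ ♞│6
5│♟ · ♙ · · · · ·│5
4│♙ · · · · · ♙ ·│4
3│· · ♟ ♕ ♙ · · ·│3
2│· · · ♙ · ♙ · ♙│2
1│♖ ♘ ♗ · ♔ ♗ ♘ ♖│1
  ─────────────────
  a b c d e f g h


2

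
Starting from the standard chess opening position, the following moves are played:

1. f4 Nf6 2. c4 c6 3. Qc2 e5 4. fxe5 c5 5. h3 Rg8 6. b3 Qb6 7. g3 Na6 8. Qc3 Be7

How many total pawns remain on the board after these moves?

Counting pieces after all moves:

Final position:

  a b c d e f g h
  ─────────────────
8│♜ · ♝ · ♚ · ♜ ·│8
7│♟ ♟ · ♟ ♝ ♟ ♟ ♟│7
6│♞ ♛ · · · ♞ · ·│6
5│· · ♟ · ♙ · · ·│5
4│· · ♙ · · · · ·│4
3│· ♙ ♕ · · · ♙ ♙│3
2│♙ · · ♙ ♙ · · ·│2
1│♖ ♘ ♗ · ♔ ♗ ♘ ♖│1
  ─────────────────
  a b c d e f g h


15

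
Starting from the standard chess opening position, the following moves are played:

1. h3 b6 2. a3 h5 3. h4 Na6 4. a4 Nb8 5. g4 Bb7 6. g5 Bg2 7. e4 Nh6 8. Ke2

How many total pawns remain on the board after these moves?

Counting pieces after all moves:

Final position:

  a b c d e f g h
  ─────────────────
8│♜ ♞ · ♛ ♚ ♝ · ♜│8
7│♟ · ♟ ♟ ♟ ♟ ♟ ·│7
6│· ♟ · · · · · ♞│6
5│· · · · · · ♙ ♟│5
4│♙ · · · ♙ · · ♙│4
3│· · · · · · · ·│3
2│· ♙ ♙ ♙ ♔ ♙ ♝ ·│2
1│♖ ♘ ♗ ♕ · ♗ ♘ ♖│1
  ─────────────────
  a b c d e f g h


16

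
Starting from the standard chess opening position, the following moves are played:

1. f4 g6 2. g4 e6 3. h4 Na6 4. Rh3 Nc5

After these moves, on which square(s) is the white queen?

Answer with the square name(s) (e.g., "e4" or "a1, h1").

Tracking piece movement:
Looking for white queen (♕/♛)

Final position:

  a b c d e f g h
  ─────────────────
8│♜ · ♝ ♛ ♚ ♝ ♞ ♜│8
7│♟ ♟ ♟ ♟ · ♟ · ♟│7
6│· · · · ♟ · ♟ ·│6
5│· · ♞ · · · · ·│5
4│· · · · · ♙ ♙ ♙│4
3│· · · · · · · ♖│3
2│♙ ♙ ♙ ♙ ♙ · · ·│2
1│♖ ♘ ♗ ♕ ♔ ♗ ♘ ·│1
  ─────────────────
  a b c d e f g h


d1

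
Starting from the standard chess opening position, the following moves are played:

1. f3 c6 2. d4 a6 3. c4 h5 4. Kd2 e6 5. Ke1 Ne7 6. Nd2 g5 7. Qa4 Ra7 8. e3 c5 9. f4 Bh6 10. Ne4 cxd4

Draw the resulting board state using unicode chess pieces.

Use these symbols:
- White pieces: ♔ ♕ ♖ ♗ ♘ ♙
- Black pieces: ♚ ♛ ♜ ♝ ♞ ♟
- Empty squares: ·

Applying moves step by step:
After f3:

♜ ♞ ♝ ♛ ♚ ♝ ♞ ♜
♟ ♟ ♟ ♟ ♟ ♟ ♟ ♟
· · · · · · · ·
· · · · · · · ·
· · · · · · · ·
· · · · · ♙ · ·
♙ ♙ ♙ ♙ ♙ · ♙ ♙
♖ ♘ ♗ ♕ ♔ ♗ ♘ ♖


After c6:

♜ ♞ ♝ ♛ ♚ ♝ ♞ ♜
♟ ♟ · ♟ ♟ ♟ ♟ ♟
· · ♟ · · · · ·
· · · · · · · ·
· · · · · · · ·
· · · · · ♙ · ·
♙ ♙ ♙ ♙ ♙ · ♙ ♙
♖ ♘ ♗ ♕ ♔ ♗ ♘ ♖


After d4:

♜ ♞ ♝ ♛ ♚ ♝ ♞ ♜
♟ ♟ · ♟ ♟ ♟ ♟ ♟
· · ♟ · · · · ·
· · · · · · · ·
· · · ♙ · · · ·
· · · · · ♙ · ·
♙ ♙ ♙ · ♙ · ♙ ♙
♖ ♘ ♗ ♕ ♔ ♗ ♘ ♖


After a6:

♜ ♞ ♝ ♛ ♚ ♝ ♞ ♜
· ♟ · ♟ ♟ ♟ ♟ ♟
♟ · ♟ · · · · ·
· · · · · · · ·
· · · ♙ · · · ·
· · · · · ♙ · ·
♙ ♙ ♙ · ♙ · ♙ ♙
♖ ♘ ♗ ♕ ♔ ♗ ♘ ♖


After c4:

♜ ♞ ♝ ♛ ♚ ♝ ♞ ♜
· ♟ · ♟ ♟ ♟ ♟ ♟
♟ · ♟ · · · · ·
· · · · · · · ·
· · ♙ ♙ · · · ·
· · · · · ♙ · ·
♙ ♙ · · ♙ · ♙ ♙
♖ ♘ ♗ ♕ ♔ ♗ ♘ ♖


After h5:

♜ ♞ ♝ ♛ ♚ ♝ ♞ ♜
· ♟ · ♟ ♟ ♟ ♟ ·
♟ · ♟ · · · · ·
· · · · · · · ♟
· · ♙ ♙ · · · ·
· · · · · ♙ · ·
♙ ♙ · · ♙ · ♙ ♙
♖ ♘ ♗ ♕ ♔ ♗ ♘ ♖


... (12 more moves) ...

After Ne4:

· ♞ ♝ ♛ ♚ · · ♜
♜ ♟ · ♟ ♞ ♟ · ·
♟ · · · ♟ · · ♝
· · ♟ · · · ♟ ♟
♕ · ♙ ♙ ♘ ♙ · ·
· · · · ♙ · · ·
♙ ♙ · · · · ♙ ♙
♖ · ♗ · ♔ ♗ ♘ ♖


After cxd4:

· ♞ ♝ ♛ ♚ · · ♜
♜ ♟ · ♟ ♞ ♟ · ·
♟ · · · ♟ · · ♝
· · · · · · ♟ ♟
♕ · ♙ ♟ ♘ ♙ · ·
· · · · ♙ · · ·
♙ ♙ · · · · ♙ ♙
♖ · ♗ · ♔ ♗ ♘ ♖



  a b c d e f g h
  ─────────────────
8│· ♞ ♝ ♛ ♚ · · ♜│8
7│♜ ♟ · ♟ ♞ ♟ · ·│7
6│♟ · · · ♟ · · ♝│6
5│· · · · · · ♟ ♟│5
4│♕ · ♙ ♟ ♘ ♙ · ·│4
3│· · · · ♙ · · ·│3
2│♙ ♙ · · · · ♙ ♙│2
1│♖ · ♗ · ♔ ♗ ♘ ♖│1
  ─────────────────
  a b c d e f g h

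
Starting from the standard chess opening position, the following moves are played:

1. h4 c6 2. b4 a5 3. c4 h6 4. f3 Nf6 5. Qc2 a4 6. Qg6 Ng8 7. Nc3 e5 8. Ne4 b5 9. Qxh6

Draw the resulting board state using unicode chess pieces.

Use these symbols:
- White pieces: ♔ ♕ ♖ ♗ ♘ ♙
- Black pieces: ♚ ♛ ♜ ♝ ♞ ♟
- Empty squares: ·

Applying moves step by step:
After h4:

♜ ♞ ♝ ♛ ♚ ♝ ♞ ♜
♟ ♟ ♟ ♟ ♟ ♟ ♟ ♟
· · · · · · · ·
· · · · · · · ·
· · · · · · · ♙
· · · · · · · ·
♙ ♙ ♙ ♙ ♙ ♙ ♙ ·
♖ ♘ ♗ ♕ ♔ ♗ ♘ ♖


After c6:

♜ ♞ ♝ ♛ ♚ ♝ ♞ ♜
♟ ♟ · ♟ ♟ ♟ ♟ ♟
· · ♟ · · · · ·
· · · · · · · ·
· · · · · · · ♙
· · · · · · · ·
♙ ♙ ♙ ♙ ♙ ♙ ♙ ·
♖ ♘ ♗ ♕ ♔ ♗ ♘ ♖


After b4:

♜ ♞ ♝ ♛ ♚ ♝ ♞ ♜
♟ ♟ · ♟ ♟ ♟ ♟ ♟
· · ♟ · · · · ·
· · · · · · · ·
· ♙ · · · · · ♙
· · · · · · · ·
♙ · ♙ ♙ ♙ ♙ ♙ ·
♖ ♘ ♗ ♕ ♔ ♗ ♘ ♖


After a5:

♜ ♞ ♝ ♛ ♚ ♝ ♞ ♜
· ♟ · ♟ ♟ ♟ ♟ ♟
· · ♟ · · · · ·
♟ · · · · · · ·
· ♙ · · · · · ♙
· · · · · · · ·
♙ · ♙ ♙ ♙ ♙ ♙ ·
♖ ♘ ♗ ♕ ♔ ♗ ♘ ♖


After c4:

♜ ♞ ♝ ♛ ♚ ♝ ♞ ♜
· ♟ · ♟ ♟ ♟ ♟ ♟
· · ♟ · · · · ·
♟ · · · · · · ·
· ♙ ♙ · · · · ♙
· · · · · · · ·
♙ · · ♙ ♙ ♙ ♙ ·
♖ ♘ ♗ ♕ ♔ ♗ ♘ ♖


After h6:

♜ ♞ ♝ ♛ ♚ ♝ ♞ ♜
· ♟ · ♟ ♟ ♟ ♟ ·
· · ♟ · · · · ♟
♟ · · · · · · ·
· ♙ ♙ · · · · ♙
· · · · · · · ·
♙ · · ♙ ♙ ♙ ♙ ·
♖ ♘ ♗ ♕ ♔ ♗ ♘ ♖


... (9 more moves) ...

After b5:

♜ ♞ ♝ ♛ ♚ ♝ ♞ ♜
· · · ♟ · ♟ ♟ ·
· · ♟ · · · ♕ ♟
· ♟ · · ♟ · · ·
♟ ♙ ♙ · ♘ · · ♙
· · · · · ♙ · ·
♙ · · ♙ ♙ · ♙ ·
♖ · ♗ · ♔ ♗ ♘ ♖


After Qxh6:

♜ ♞ ♝ ♛ ♚ ♝ ♞ ♜
· · · ♟ · ♟ ♟ ·
· · ♟ · · · · ♕
· ♟ · · ♟ · · ·
♟ ♙ ♙ · ♘ · · ♙
· · · · · ♙ · ·
♙ · · ♙ ♙ · ♙ ·
♖ · ♗ · ♔ ♗ ♘ ♖



  a b c d e f g h
  ─────────────────
8│♜ ♞ ♝ ♛ ♚ ♝ ♞ ♜│8
7│· · · ♟ · ♟ ♟ ·│7
6│· · ♟ · · · · ♕│6
5│· ♟ · · ♟ · · ·│5
4│♟ ♙ ♙ · ♘ · · ♙│4
3│· · · · · ♙ · ·│3
2│♙ · · ♙ ♙ · ♙ ·│2
1│♖ · ♗ · ♔ ♗ ♘ ♖│1
  ─────────────────
  a b c d e f g h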